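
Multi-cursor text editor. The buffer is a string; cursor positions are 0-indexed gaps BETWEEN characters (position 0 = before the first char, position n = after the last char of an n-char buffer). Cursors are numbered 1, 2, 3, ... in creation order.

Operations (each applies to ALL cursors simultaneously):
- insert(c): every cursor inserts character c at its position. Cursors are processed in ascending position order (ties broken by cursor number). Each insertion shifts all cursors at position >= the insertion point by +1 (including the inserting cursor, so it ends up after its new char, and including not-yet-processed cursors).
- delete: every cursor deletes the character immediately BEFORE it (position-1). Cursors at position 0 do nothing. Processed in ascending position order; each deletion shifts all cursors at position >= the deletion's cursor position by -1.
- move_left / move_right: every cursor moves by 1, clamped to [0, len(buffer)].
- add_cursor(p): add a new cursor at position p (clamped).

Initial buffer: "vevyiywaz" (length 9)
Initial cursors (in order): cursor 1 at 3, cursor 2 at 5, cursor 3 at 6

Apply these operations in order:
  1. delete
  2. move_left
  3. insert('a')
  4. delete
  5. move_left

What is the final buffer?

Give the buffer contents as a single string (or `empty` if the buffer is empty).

After op 1 (delete): buffer="veywaz" (len 6), cursors c1@2 c2@3 c3@3, authorship ......
After op 2 (move_left): buffer="veywaz" (len 6), cursors c1@1 c2@2 c3@2, authorship ......
After op 3 (insert('a')): buffer="vaeaaywaz" (len 9), cursors c1@2 c2@5 c3@5, authorship .1.23....
After op 4 (delete): buffer="veywaz" (len 6), cursors c1@1 c2@2 c3@2, authorship ......
After op 5 (move_left): buffer="veywaz" (len 6), cursors c1@0 c2@1 c3@1, authorship ......

Answer: veywaz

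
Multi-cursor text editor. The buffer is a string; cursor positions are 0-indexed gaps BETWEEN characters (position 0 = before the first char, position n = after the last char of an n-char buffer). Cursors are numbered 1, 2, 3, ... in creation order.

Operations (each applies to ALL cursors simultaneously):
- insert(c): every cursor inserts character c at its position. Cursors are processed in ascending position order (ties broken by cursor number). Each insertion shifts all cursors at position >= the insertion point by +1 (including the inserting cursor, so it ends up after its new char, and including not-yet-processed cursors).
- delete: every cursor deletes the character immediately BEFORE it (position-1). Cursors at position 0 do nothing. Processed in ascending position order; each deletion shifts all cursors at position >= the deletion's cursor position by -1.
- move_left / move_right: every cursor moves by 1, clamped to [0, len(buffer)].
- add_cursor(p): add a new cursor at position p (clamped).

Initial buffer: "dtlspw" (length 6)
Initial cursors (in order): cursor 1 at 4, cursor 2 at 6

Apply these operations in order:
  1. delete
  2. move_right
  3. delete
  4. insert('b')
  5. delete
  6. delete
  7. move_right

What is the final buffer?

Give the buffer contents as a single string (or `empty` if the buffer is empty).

After op 1 (delete): buffer="dtlp" (len 4), cursors c1@3 c2@4, authorship ....
After op 2 (move_right): buffer="dtlp" (len 4), cursors c1@4 c2@4, authorship ....
After op 3 (delete): buffer="dt" (len 2), cursors c1@2 c2@2, authorship ..
After op 4 (insert('b')): buffer="dtbb" (len 4), cursors c1@4 c2@4, authorship ..12
After op 5 (delete): buffer="dt" (len 2), cursors c1@2 c2@2, authorship ..
After op 6 (delete): buffer="" (len 0), cursors c1@0 c2@0, authorship 
After op 7 (move_right): buffer="" (len 0), cursors c1@0 c2@0, authorship 

Answer: empty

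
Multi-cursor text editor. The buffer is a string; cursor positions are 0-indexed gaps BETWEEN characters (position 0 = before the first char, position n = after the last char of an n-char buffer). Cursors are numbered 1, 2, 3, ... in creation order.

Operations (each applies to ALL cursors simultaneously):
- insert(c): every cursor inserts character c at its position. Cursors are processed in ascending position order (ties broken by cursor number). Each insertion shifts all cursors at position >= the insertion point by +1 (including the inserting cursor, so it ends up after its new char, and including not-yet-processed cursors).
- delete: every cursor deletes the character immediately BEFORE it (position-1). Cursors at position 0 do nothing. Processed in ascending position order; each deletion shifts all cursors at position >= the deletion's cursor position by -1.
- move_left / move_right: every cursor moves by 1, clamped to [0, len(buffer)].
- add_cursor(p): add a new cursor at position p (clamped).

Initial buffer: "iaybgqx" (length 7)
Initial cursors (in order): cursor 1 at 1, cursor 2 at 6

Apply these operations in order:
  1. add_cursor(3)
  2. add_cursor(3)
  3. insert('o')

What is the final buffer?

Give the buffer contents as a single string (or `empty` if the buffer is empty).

Answer: ioayoobgqox

Derivation:
After op 1 (add_cursor(3)): buffer="iaybgqx" (len 7), cursors c1@1 c3@3 c2@6, authorship .......
After op 2 (add_cursor(3)): buffer="iaybgqx" (len 7), cursors c1@1 c3@3 c4@3 c2@6, authorship .......
After op 3 (insert('o')): buffer="ioayoobgqox" (len 11), cursors c1@2 c3@6 c4@6 c2@10, authorship .1..34...2.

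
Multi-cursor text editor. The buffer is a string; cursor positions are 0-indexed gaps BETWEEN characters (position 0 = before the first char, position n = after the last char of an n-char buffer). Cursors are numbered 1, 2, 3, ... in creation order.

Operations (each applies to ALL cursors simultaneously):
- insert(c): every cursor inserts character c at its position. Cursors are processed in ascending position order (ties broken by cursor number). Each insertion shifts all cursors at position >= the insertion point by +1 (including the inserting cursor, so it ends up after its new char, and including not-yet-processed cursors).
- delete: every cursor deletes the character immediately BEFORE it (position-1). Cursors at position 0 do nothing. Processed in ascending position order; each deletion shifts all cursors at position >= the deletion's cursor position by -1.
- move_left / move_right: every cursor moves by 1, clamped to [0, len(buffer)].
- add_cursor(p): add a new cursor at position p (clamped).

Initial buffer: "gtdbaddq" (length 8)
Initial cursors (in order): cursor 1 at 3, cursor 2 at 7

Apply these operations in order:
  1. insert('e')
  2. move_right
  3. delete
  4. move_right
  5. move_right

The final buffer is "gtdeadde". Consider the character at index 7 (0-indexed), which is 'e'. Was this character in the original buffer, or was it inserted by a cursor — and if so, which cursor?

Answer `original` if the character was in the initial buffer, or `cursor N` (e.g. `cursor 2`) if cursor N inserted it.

After op 1 (insert('e')): buffer="gtdebaddeq" (len 10), cursors c1@4 c2@9, authorship ...1....2.
After op 2 (move_right): buffer="gtdebaddeq" (len 10), cursors c1@5 c2@10, authorship ...1....2.
After op 3 (delete): buffer="gtdeadde" (len 8), cursors c1@4 c2@8, authorship ...1...2
After op 4 (move_right): buffer="gtdeadde" (len 8), cursors c1@5 c2@8, authorship ...1...2
After op 5 (move_right): buffer="gtdeadde" (len 8), cursors c1@6 c2@8, authorship ...1...2
Authorship (.=original, N=cursor N): . . . 1 . . . 2
Index 7: author = 2

Answer: cursor 2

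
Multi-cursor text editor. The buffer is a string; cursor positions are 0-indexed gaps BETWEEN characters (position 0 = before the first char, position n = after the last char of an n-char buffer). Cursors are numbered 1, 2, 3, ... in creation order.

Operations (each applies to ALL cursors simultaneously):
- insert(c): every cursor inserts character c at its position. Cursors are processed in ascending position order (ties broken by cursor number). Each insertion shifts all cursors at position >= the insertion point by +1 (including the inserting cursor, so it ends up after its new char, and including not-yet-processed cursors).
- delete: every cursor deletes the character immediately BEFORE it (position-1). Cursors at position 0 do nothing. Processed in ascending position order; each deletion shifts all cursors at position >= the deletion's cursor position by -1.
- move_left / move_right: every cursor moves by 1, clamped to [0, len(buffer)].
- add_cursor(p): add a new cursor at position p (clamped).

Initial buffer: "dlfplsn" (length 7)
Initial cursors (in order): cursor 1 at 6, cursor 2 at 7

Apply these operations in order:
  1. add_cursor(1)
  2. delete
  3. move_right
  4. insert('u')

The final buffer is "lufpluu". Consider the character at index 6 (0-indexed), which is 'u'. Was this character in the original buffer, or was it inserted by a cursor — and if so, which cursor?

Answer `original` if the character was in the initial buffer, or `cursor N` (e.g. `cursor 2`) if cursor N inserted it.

After op 1 (add_cursor(1)): buffer="dlfplsn" (len 7), cursors c3@1 c1@6 c2@7, authorship .......
After op 2 (delete): buffer="lfpl" (len 4), cursors c3@0 c1@4 c2@4, authorship ....
After op 3 (move_right): buffer="lfpl" (len 4), cursors c3@1 c1@4 c2@4, authorship ....
After op 4 (insert('u')): buffer="lufpluu" (len 7), cursors c3@2 c1@7 c2@7, authorship .3...12
Authorship (.=original, N=cursor N): . 3 . . . 1 2
Index 6: author = 2

Answer: cursor 2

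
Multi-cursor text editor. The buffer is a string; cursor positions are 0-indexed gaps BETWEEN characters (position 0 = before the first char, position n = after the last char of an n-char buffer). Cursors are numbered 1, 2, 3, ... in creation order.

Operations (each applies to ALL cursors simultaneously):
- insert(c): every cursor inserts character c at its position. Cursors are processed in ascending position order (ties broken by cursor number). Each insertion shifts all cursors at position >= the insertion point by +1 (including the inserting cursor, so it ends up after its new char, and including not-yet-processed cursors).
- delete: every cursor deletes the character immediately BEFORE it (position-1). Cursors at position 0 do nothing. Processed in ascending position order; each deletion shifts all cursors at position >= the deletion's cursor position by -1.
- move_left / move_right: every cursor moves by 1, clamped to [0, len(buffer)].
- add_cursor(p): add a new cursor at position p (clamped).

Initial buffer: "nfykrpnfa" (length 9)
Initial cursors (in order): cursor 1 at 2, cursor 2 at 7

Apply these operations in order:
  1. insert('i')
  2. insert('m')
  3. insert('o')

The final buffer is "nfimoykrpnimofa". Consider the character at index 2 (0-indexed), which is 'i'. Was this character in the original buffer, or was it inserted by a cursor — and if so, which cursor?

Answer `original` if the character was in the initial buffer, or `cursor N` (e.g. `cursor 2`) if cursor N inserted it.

Answer: cursor 1

Derivation:
After op 1 (insert('i')): buffer="nfiykrpnifa" (len 11), cursors c1@3 c2@9, authorship ..1.....2..
After op 2 (insert('m')): buffer="nfimykrpnimfa" (len 13), cursors c1@4 c2@11, authorship ..11.....22..
After op 3 (insert('o')): buffer="nfimoykrpnimofa" (len 15), cursors c1@5 c2@13, authorship ..111.....222..
Authorship (.=original, N=cursor N): . . 1 1 1 . . . . . 2 2 2 . .
Index 2: author = 1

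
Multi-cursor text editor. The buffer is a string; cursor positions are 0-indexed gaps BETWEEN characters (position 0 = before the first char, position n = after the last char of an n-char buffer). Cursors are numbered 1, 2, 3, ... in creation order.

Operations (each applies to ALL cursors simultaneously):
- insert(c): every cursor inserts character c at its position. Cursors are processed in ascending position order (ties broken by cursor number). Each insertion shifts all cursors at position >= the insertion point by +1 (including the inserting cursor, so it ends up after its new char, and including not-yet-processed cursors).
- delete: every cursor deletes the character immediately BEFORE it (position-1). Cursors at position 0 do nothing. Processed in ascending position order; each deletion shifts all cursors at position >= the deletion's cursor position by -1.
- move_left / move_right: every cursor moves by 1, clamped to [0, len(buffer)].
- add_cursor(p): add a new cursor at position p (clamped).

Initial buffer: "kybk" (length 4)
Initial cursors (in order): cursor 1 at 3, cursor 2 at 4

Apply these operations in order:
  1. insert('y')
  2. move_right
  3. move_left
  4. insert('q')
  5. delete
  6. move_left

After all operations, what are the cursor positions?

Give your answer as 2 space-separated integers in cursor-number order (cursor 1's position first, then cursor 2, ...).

After op 1 (insert('y')): buffer="kybyky" (len 6), cursors c1@4 c2@6, authorship ...1.2
After op 2 (move_right): buffer="kybyky" (len 6), cursors c1@5 c2@6, authorship ...1.2
After op 3 (move_left): buffer="kybyky" (len 6), cursors c1@4 c2@5, authorship ...1.2
After op 4 (insert('q')): buffer="kybyqkqy" (len 8), cursors c1@5 c2@7, authorship ...11.22
After op 5 (delete): buffer="kybyky" (len 6), cursors c1@4 c2@5, authorship ...1.2
After op 6 (move_left): buffer="kybyky" (len 6), cursors c1@3 c2@4, authorship ...1.2

Answer: 3 4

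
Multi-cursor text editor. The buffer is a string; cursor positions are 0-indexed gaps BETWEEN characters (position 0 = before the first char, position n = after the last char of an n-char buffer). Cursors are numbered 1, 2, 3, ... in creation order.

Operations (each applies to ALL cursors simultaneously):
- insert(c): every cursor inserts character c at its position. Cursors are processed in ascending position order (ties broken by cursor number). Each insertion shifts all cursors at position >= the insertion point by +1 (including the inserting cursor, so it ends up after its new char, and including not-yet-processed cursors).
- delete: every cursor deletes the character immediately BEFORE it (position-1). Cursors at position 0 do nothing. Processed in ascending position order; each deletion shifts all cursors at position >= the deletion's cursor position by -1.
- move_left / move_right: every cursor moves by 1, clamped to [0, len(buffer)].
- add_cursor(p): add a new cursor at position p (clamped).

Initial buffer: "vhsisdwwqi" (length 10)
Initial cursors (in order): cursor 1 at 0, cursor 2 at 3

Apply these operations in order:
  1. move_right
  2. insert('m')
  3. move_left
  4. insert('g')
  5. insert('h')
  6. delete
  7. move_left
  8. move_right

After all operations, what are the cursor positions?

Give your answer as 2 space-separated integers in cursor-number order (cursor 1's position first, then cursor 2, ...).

Answer: 2 7

Derivation:
After op 1 (move_right): buffer="vhsisdwwqi" (len 10), cursors c1@1 c2@4, authorship ..........
After op 2 (insert('m')): buffer="vmhsimsdwwqi" (len 12), cursors c1@2 c2@6, authorship .1...2......
After op 3 (move_left): buffer="vmhsimsdwwqi" (len 12), cursors c1@1 c2@5, authorship .1...2......
After op 4 (insert('g')): buffer="vgmhsigmsdwwqi" (len 14), cursors c1@2 c2@7, authorship .11...22......
After op 5 (insert('h')): buffer="vghmhsighmsdwwqi" (len 16), cursors c1@3 c2@9, authorship .111...222......
After op 6 (delete): buffer="vgmhsigmsdwwqi" (len 14), cursors c1@2 c2@7, authorship .11...22......
After op 7 (move_left): buffer="vgmhsigmsdwwqi" (len 14), cursors c1@1 c2@6, authorship .11...22......
After op 8 (move_right): buffer="vgmhsigmsdwwqi" (len 14), cursors c1@2 c2@7, authorship .11...22......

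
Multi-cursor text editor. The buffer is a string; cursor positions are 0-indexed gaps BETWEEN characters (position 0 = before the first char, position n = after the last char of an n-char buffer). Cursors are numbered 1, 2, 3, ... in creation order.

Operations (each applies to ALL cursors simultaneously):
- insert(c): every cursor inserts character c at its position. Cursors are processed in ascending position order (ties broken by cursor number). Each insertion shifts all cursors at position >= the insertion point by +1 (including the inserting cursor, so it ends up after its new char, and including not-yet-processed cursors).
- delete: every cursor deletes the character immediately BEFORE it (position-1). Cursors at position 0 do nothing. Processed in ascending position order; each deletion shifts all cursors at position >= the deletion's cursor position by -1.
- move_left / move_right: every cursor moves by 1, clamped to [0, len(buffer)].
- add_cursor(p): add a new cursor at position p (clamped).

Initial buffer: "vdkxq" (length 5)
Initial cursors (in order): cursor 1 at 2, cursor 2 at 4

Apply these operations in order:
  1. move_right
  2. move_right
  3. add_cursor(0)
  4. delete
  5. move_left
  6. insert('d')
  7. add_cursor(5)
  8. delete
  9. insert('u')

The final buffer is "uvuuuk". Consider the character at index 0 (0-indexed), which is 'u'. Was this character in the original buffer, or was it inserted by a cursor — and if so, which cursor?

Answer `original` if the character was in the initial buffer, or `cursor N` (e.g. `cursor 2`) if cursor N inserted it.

Answer: cursor 3

Derivation:
After op 1 (move_right): buffer="vdkxq" (len 5), cursors c1@3 c2@5, authorship .....
After op 2 (move_right): buffer="vdkxq" (len 5), cursors c1@4 c2@5, authorship .....
After op 3 (add_cursor(0)): buffer="vdkxq" (len 5), cursors c3@0 c1@4 c2@5, authorship .....
After op 4 (delete): buffer="vdk" (len 3), cursors c3@0 c1@3 c2@3, authorship ...
After op 5 (move_left): buffer="vdk" (len 3), cursors c3@0 c1@2 c2@2, authorship ...
After op 6 (insert('d')): buffer="dvdddk" (len 6), cursors c3@1 c1@5 c2@5, authorship 3..12.
After op 7 (add_cursor(5)): buffer="dvdddk" (len 6), cursors c3@1 c1@5 c2@5 c4@5, authorship 3..12.
After op 8 (delete): buffer="vk" (len 2), cursors c3@0 c1@1 c2@1 c4@1, authorship ..
After op 9 (insert('u')): buffer="uvuuuk" (len 6), cursors c3@1 c1@5 c2@5 c4@5, authorship 3.124.
Authorship (.=original, N=cursor N): 3 . 1 2 4 .
Index 0: author = 3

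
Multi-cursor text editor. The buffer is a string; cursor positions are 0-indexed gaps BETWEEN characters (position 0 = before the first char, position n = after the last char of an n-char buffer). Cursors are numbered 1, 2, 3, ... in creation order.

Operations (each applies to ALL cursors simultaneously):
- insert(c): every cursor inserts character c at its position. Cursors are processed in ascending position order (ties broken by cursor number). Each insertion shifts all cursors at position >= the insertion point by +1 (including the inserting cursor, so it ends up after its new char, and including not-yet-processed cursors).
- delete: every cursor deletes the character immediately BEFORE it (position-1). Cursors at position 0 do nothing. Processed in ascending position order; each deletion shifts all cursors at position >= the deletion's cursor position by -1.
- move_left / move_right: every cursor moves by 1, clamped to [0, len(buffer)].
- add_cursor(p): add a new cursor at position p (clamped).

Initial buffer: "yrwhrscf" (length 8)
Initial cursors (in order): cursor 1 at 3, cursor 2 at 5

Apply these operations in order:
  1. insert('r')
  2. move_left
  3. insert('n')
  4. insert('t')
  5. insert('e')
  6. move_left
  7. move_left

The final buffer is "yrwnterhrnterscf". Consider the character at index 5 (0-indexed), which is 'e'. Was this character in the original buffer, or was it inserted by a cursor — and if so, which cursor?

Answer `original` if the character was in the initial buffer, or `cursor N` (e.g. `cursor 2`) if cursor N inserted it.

Answer: cursor 1

Derivation:
After op 1 (insert('r')): buffer="yrwrhrrscf" (len 10), cursors c1@4 c2@7, authorship ...1..2...
After op 2 (move_left): buffer="yrwrhrrscf" (len 10), cursors c1@3 c2@6, authorship ...1..2...
After op 3 (insert('n')): buffer="yrwnrhrnrscf" (len 12), cursors c1@4 c2@8, authorship ...11..22...
After op 4 (insert('t')): buffer="yrwntrhrntrscf" (len 14), cursors c1@5 c2@10, authorship ...111..222...
After op 5 (insert('e')): buffer="yrwnterhrnterscf" (len 16), cursors c1@6 c2@12, authorship ...1111..2222...
After op 6 (move_left): buffer="yrwnterhrnterscf" (len 16), cursors c1@5 c2@11, authorship ...1111..2222...
After op 7 (move_left): buffer="yrwnterhrnterscf" (len 16), cursors c1@4 c2@10, authorship ...1111..2222...
Authorship (.=original, N=cursor N): . . . 1 1 1 1 . . 2 2 2 2 . . .
Index 5: author = 1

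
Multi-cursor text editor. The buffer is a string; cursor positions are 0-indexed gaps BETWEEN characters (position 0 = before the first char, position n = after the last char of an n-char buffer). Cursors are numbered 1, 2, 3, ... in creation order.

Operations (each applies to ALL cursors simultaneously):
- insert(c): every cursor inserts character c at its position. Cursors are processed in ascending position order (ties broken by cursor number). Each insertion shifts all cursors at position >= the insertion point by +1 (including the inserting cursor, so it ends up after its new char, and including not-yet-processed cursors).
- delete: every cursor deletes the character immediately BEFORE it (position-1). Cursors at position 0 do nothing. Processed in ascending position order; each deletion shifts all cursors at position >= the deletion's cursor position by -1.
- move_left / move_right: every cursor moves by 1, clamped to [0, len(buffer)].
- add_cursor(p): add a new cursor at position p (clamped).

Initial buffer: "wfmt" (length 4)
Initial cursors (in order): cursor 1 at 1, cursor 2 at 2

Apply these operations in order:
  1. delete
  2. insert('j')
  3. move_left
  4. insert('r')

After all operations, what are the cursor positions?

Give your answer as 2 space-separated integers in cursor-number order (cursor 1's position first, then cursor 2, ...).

After op 1 (delete): buffer="mt" (len 2), cursors c1@0 c2@0, authorship ..
After op 2 (insert('j')): buffer="jjmt" (len 4), cursors c1@2 c2@2, authorship 12..
After op 3 (move_left): buffer="jjmt" (len 4), cursors c1@1 c2@1, authorship 12..
After op 4 (insert('r')): buffer="jrrjmt" (len 6), cursors c1@3 c2@3, authorship 1122..

Answer: 3 3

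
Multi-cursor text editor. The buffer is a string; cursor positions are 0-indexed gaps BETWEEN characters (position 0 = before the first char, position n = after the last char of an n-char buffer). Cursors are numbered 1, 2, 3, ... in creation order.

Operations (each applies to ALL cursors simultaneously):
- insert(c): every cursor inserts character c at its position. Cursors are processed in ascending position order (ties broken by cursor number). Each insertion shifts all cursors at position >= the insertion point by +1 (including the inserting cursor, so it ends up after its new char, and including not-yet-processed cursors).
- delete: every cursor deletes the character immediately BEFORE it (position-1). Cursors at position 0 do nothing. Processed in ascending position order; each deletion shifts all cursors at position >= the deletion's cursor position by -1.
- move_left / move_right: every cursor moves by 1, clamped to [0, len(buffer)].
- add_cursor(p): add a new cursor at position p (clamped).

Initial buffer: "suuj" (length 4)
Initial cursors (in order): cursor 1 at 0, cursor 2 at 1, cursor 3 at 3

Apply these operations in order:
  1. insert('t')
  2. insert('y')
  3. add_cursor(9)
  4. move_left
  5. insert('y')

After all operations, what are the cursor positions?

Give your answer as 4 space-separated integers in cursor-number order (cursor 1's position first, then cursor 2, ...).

After op 1 (insert('t')): buffer="tstuutj" (len 7), cursors c1@1 c2@3 c3@6, authorship 1.2..3.
After op 2 (insert('y')): buffer="tystyuutyj" (len 10), cursors c1@2 c2@5 c3@9, authorship 11.22..33.
After op 3 (add_cursor(9)): buffer="tystyuutyj" (len 10), cursors c1@2 c2@5 c3@9 c4@9, authorship 11.22..33.
After op 4 (move_left): buffer="tystyuutyj" (len 10), cursors c1@1 c2@4 c3@8 c4@8, authorship 11.22..33.
After op 5 (insert('y')): buffer="tyystyyuutyyyj" (len 14), cursors c1@2 c2@6 c3@12 c4@12, authorship 111.222..3343.

Answer: 2 6 12 12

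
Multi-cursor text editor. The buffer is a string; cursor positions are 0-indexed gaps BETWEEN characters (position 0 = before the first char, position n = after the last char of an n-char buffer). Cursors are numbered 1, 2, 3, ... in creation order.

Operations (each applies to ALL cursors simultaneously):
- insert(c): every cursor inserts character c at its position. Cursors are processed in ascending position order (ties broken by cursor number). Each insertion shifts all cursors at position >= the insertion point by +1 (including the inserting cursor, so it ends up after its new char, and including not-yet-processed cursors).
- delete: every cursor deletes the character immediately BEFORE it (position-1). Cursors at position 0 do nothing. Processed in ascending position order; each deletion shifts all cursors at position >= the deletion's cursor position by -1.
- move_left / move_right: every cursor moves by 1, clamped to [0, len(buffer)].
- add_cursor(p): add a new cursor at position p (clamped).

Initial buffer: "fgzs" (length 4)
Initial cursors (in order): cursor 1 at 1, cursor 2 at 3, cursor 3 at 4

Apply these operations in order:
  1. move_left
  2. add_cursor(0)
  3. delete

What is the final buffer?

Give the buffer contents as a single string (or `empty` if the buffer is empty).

Answer: fs

Derivation:
After op 1 (move_left): buffer="fgzs" (len 4), cursors c1@0 c2@2 c3@3, authorship ....
After op 2 (add_cursor(0)): buffer="fgzs" (len 4), cursors c1@0 c4@0 c2@2 c3@3, authorship ....
After op 3 (delete): buffer="fs" (len 2), cursors c1@0 c4@0 c2@1 c3@1, authorship ..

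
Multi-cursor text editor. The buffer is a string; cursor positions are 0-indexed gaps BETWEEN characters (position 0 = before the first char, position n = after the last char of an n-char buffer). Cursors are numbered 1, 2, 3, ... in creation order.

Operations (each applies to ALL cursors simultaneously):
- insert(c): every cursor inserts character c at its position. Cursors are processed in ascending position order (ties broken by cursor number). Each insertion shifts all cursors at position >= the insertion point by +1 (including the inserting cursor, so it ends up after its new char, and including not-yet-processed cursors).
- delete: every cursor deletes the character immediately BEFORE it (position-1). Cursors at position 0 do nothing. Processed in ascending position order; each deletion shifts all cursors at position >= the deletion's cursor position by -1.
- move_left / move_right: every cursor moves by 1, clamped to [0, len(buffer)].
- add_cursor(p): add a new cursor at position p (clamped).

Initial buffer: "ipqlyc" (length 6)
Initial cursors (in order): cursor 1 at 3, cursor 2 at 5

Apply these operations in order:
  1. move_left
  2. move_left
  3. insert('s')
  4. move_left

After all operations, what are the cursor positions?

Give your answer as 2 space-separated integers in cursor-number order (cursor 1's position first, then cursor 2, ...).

Answer: 1 4

Derivation:
After op 1 (move_left): buffer="ipqlyc" (len 6), cursors c1@2 c2@4, authorship ......
After op 2 (move_left): buffer="ipqlyc" (len 6), cursors c1@1 c2@3, authorship ......
After op 3 (insert('s')): buffer="ispqslyc" (len 8), cursors c1@2 c2@5, authorship .1..2...
After op 4 (move_left): buffer="ispqslyc" (len 8), cursors c1@1 c2@4, authorship .1..2...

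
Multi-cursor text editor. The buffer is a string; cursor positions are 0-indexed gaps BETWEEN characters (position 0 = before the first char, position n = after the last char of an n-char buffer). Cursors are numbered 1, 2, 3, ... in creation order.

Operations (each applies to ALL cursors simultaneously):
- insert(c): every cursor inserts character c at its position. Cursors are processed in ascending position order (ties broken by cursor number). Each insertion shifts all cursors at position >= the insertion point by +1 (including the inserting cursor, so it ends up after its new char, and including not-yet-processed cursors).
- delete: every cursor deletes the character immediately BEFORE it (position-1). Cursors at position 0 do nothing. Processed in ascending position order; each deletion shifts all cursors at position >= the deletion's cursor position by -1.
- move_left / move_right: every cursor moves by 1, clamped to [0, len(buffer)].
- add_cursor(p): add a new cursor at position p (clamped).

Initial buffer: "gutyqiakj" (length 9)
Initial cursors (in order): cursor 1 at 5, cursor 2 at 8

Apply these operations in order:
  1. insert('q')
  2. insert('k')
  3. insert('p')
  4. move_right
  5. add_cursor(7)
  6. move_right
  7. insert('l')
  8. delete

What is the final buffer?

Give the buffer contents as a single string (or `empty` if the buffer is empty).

After op 1 (insert('q')): buffer="gutyqqiakqj" (len 11), cursors c1@6 c2@10, authorship .....1...2.
After op 2 (insert('k')): buffer="gutyqqkiakqkj" (len 13), cursors c1@7 c2@12, authorship .....11...22.
After op 3 (insert('p')): buffer="gutyqqkpiakqkpj" (len 15), cursors c1@8 c2@14, authorship .....111...222.
After op 4 (move_right): buffer="gutyqqkpiakqkpj" (len 15), cursors c1@9 c2@15, authorship .....111...222.
After op 5 (add_cursor(7)): buffer="gutyqqkpiakqkpj" (len 15), cursors c3@7 c1@9 c2@15, authorship .....111...222.
After op 6 (move_right): buffer="gutyqqkpiakqkpj" (len 15), cursors c3@8 c1@10 c2@15, authorship .....111...222.
After op 7 (insert('l')): buffer="gutyqqkplialkqkpjl" (len 18), cursors c3@9 c1@12 c2@18, authorship .....1113..1.222.2
After op 8 (delete): buffer="gutyqqkpiakqkpj" (len 15), cursors c3@8 c1@10 c2@15, authorship .....111...222.

Answer: gutyqqkpiakqkpj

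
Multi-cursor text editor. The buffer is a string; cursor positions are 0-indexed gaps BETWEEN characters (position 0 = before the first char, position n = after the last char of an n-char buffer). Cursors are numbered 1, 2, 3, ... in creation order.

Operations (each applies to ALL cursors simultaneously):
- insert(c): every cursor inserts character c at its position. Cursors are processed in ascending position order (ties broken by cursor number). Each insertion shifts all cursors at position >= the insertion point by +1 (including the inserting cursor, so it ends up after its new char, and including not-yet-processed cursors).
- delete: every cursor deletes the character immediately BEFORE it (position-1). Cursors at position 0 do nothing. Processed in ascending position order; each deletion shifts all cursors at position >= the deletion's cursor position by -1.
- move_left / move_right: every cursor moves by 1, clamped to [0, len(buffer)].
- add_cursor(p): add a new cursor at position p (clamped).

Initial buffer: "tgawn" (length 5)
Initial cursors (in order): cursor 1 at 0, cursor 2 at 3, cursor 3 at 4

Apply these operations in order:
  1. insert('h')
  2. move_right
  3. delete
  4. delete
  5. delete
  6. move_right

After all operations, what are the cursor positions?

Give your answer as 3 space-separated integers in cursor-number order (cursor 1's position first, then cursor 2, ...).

Answer: 0 0 0

Derivation:
After op 1 (insert('h')): buffer="htgahwhn" (len 8), cursors c1@1 c2@5 c3@7, authorship 1...2.3.
After op 2 (move_right): buffer="htgahwhn" (len 8), cursors c1@2 c2@6 c3@8, authorship 1...2.3.
After op 3 (delete): buffer="hgahh" (len 5), cursors c1@1 c2@4 c3@5, authorship 1..23
After op 4 (delete): buffer="ga" (len 2), cursors c1@0 c2@2 c3@2, authorship ..
After op 5 (delete): buffer="" (len 0), cursors c1@0 c2@0 c3@0, authorship 
After op 6 (move_right): buffer="" (len 0), cursors c1@0 c2@0 c3@0, authorship 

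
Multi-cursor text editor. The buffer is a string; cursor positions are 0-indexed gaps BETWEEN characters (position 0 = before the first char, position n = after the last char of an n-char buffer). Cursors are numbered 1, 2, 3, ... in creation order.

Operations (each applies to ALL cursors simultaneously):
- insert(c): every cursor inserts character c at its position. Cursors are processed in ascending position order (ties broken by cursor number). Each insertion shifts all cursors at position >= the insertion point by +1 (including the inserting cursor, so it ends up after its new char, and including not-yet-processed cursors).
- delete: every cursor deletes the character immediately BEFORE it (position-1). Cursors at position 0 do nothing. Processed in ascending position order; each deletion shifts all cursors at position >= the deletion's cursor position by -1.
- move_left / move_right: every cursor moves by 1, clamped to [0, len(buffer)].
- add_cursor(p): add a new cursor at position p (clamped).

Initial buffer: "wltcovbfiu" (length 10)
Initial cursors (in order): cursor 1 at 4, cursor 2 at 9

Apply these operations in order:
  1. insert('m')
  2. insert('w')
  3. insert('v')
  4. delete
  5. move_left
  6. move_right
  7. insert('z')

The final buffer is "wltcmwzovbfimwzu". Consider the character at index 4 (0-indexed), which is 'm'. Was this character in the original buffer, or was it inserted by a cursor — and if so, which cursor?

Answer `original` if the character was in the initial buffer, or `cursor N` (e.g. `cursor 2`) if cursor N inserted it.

Answer: cursor 1

Derivation:
After op 1 (insert('m')): buffer="wltcmovbfimu" (len 12), cursors c1@5 c2@11, authorship ....1.....2.
After op 2 (insert('w')): buffer="wltcmwovbfimwu" (len 14), cursors c1@6 c2@13, authorship ....11.....22.
After op 3 (insert('v')): buffer="wltcmwvovbfimwvu" (len 16), cursors c1@7 c2@15, authorship ....111.....222.
After op 4 (delete): buffer="wltcmwovbfimwu" (len 14), cursors c1@6 c2@13, authorship ....11.....22.
After op 5 (move_left): buffer="wltcmwovbfimwu" (len 14), cursors c1@5 c2@12, authorship ....11.....22.
After op 6 (move_right): buffer="wltcmwovbfimwu" (len 14), cursors c1@6 c2@13, authorship ....11.....22.
After op 7 (insert('z')): buffer="wltcmwzovbfimwzu" (len 16), cursors c1@7 c2@15, authorship ....111.....222.
Authorship (.=original, N=cursor N): . . . . 1 1 1 . . . . . 2 2 2 .
Index 4: author = 1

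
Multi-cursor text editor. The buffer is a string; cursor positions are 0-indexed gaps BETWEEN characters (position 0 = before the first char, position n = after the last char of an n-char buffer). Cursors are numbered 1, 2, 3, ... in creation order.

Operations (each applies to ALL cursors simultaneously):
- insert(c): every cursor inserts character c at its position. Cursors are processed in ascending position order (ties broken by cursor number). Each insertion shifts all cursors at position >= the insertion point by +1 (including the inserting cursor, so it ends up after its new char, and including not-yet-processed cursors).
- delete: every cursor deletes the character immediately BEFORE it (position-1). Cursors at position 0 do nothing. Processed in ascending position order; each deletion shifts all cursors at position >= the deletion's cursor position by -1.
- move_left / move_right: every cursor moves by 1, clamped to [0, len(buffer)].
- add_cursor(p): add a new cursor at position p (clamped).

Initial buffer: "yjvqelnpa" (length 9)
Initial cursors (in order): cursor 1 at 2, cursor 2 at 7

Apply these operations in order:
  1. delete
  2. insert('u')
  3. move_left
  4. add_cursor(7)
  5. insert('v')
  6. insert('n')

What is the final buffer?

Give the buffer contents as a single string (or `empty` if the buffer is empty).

Answer: yvnuvqelvnuvnpa

Derivation:
After op 1 (delete): buffer="yvqelpa" (len 7), cursors c1@1 c2@5, authorship .......
After op 2 (insert('u')): buffer="yuvqelupa" (len 9), cursors c1@2 c2@7, authorship .1....2..
After op 3 (move_left): buffer="yuvqelupa" (len 9), cursors c1@1 c2@6, authorship .1....2..
After op 4 (add_cursor(7)): buffer="yuvqelupa" (len 9), cursors c1@1 c2@6 c3@7, authorship .1....2..
After op 5 (insert('v')): buffer="yvuvqelvuvpa" (len 12), cursors c1@2 c2@8 c3@10, authorship .11....223..
After op 6 (insert('n')): buffer="yvnuvqelvnuvnpa" (len 15), cursors c1@3 c2@10 c3@13, authorship .111....22233..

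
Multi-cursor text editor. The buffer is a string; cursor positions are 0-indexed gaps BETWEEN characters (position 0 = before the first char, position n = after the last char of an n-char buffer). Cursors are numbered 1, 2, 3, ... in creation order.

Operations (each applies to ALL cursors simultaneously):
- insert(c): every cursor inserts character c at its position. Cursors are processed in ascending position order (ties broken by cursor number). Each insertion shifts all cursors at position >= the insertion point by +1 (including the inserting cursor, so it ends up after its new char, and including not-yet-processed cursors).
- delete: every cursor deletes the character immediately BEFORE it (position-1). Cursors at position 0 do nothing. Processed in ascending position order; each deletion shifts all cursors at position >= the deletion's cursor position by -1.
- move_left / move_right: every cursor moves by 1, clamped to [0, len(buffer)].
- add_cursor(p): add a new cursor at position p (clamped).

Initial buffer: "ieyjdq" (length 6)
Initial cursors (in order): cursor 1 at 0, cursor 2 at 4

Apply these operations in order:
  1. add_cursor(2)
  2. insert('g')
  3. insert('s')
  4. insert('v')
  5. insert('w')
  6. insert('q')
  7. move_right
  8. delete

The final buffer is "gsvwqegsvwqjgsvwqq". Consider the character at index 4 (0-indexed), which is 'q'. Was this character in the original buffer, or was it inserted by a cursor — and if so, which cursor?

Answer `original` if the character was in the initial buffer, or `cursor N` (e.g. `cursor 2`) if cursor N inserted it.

After op 1 (add_cursor(2)): buffer="ieyjdq" (len 6), cursors c1@0 c3@2 c2@4, authorship ......
After op 2 (insert('g')): buffer="giegyjgdq" (len 9), cursors c1@1 c3@4 c2@7, authorship 1..3..2..
After op 3 (insert('s')): buffer="gsiegsyjgsdq" (len 12), cursors c1@2 c3@6 c2@10, authorship 11..33..22..
After op 4 (insert('v')): buffer="gsviegsvyjgsvdq" (len 15), cursors c1@3 c3@8 c2@13, authorship 111..333..222..
After op 5 (insert('w')): buffer="gsvwiegsvwyjgsvwdq" (len 18), cursors c1@4 c3@10 c2@16, authorship 1111..3333..2222..
After op 6 (insert('q')): buffer="gsvwqiegsvwqyjgsvwqdq" (len 21), cursors c1@5 c3@12 c2@19, authorship 11111..33333..22222..
After op 7 (move_right): buffer="gsvwqiegsvwqyjgsvwqdq" (len 21), cursors c1@6 c3@13 c2@20, authorship 11111..33333..22222..
After op 8 (delete): buffer="gsvwqegsvwqjgsvwqq" (len 18), cursors c1@5 c3@11 c2@17, authorship 11111.33333.22222.
Authorship (.=original, N=cursor N): 1 1 1 1 1 . 3 3 3 3 3 . 2 2 2 2 2 .
Index 4: author = 1

Answer: cursor 1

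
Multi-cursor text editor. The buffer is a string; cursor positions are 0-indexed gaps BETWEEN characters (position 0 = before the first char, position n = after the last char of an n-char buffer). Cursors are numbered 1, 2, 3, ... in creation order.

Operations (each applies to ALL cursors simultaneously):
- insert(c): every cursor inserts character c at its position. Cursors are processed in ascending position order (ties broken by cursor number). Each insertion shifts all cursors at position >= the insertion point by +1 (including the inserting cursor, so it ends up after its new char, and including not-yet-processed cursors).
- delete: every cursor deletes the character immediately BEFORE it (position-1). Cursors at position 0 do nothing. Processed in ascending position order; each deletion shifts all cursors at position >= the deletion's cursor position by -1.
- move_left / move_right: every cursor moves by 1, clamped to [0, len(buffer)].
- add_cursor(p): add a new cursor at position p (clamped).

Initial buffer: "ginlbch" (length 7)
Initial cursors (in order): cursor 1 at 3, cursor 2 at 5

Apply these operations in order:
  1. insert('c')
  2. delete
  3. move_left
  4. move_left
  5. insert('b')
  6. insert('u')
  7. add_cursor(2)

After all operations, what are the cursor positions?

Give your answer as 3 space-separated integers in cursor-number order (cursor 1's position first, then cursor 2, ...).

Answer: 3 7 2

Derivation:
After op 1 (insert('c')): buffer="ginclbcch" (len 9), cursors c1@4 c2@7, authorship ...1..2..
After op 2 (delete): buffer="ginlbch" (len 7), cursors c1@3 c2@5, authorship .......
After op 3 (move_left): buffer="ginlbch" (len 7), cursors c1@2 c2@4, authorship .......
After op 4 (move_left): buffer="ginlbch" (len 7), cursors c1@1 c2@3, authorship .......
After op 5 (insert('b')): buffer="gbinblbch" (len 9), cursors c1@2 c2@5, authorship .1..2....
After op 6 (insert('u')): buffer="gbuinbulbch" (len 11), cursors c1@3 c2@7, authorship .11..22....
After op 7 (add_cursor(2)): buffer="gbuinbulbch" (len 11), cursors c3@2 c1@3 c2@7, authorship .11..22....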